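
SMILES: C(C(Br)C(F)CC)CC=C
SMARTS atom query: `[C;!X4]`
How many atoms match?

2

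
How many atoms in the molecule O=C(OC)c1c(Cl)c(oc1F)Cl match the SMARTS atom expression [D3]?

The query [D3] means: atom with exactly three heavy-atom neighbours.
Check the 12 heavy atoms by environment: 1× o (aromatic, D2) → no; 4× c (aromatic, D3) → match; 2× Cl (D1) → no; 1× C (D3) → match; 1× O (D1) → no; 1× O (D2) → no; 1× C (D1) → no; 1× F (D1) → no.
Summing the matching environments: 4 + 1 = 5 matching atoms.

5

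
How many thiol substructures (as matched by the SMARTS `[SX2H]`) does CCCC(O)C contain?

0

[SX2H] is the SMARTS for a thiol: an aliphatic sulfur with two connections, one being H.
The molecule has a hydroxyl group (-OH), but it is an -OH, not an -SH; nothing else fits, so there are 0 matches.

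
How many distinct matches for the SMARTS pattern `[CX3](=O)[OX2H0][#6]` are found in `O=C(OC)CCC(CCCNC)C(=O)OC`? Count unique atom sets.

2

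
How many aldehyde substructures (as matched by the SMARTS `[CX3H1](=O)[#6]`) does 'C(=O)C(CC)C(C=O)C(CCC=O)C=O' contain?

[CX3H1](=O)[#6] is the SMARTS for an aldehyde: an sp2 carbon with one H, double-bonded to O and single-bonded to carbon.
The molecule carries 4 separate instances of an aldehyde (-CHO) meeting every constraint; each maps to a distinct set of atoms, giving 4 matches.

4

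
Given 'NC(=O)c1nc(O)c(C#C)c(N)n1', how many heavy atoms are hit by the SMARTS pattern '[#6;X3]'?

5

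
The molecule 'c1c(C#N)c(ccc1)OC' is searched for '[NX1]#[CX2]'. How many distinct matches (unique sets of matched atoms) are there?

[NX1]#[CX2] is the SMARTS for a nitrile: a nitrogen triple-bonded to a two-connected carbon.
Exactly one fragment in the molecule meets all constraints, giving 1 match.

1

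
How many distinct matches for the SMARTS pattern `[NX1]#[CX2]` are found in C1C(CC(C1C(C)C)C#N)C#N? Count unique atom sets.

2

[NX1]#[CX2] is the SMARTS for a nitrile: a nitrogen triple-bonded to a two-connected carbon.
The molecule carries 2 separate instances of a nitrile (-C#N) meeting every constraint; each maps to a distinct set of atoms, giving 2 matches.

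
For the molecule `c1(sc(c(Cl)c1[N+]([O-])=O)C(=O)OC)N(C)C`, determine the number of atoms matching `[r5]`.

5

Check the 16 heavy atoms by environment: 1× s (aromatic, in 5-ring) → match; 4× c (aromatic, in 5-ring) → match; 4× C (acyclic) → no; 3× O (acyclic) → no; 1× Cl (acyclic) → no; 1× N (charge +1, acyclic) → no; 1× O (charge -1, acyclic) → no; 1× N (acyclic) → no.
Summing the matching environments: 1 + 4 = 5 matching atoms.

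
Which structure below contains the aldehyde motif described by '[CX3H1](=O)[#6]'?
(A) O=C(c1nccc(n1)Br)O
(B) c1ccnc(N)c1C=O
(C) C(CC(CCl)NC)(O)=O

B

[CX3H1](=O)[#6] describes an sp2 carbon with one H, double-bonded to O and single-bonded to carbon (an aldehyde).
(A) has a carboxylic acid group (-C(=O)OH) but the carbonyl carbon has H0 and is bonded to O, not H1.
(B) contains an aldehyde (-CHO), which satisfies every atom and bond constraint.
(C) has a carboxylic acid group (-C(=O)OH) but the carbonyl carbon has H0 and is bonded to O, not H1.
So the answer is (B).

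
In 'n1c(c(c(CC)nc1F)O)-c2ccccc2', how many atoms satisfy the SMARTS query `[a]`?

Check the 16 heavy atoms by environment: 2× n (aromatic) → match; 10× c (aromatic) → match; 1× F → no; 2× C → no; 1× O → no.
Summing the matching environments: 2 + 10 = 12 matching atoms.

12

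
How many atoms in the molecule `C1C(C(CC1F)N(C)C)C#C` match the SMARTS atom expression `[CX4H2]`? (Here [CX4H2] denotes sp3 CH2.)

The query [CX4H2] means: sp3 carbon (X4) with exactly two hydrogens.
Check the 11 heavy atoms by environment: 3× C (H1, X4) → no; 2× C (H2, X4) → match; 1× F (H0, X1) → no; 1× C (H0, X2) → no; 1× C (H1, X2) → no; 1× N (H0, X3) → no; 2× C (H3, X4) → no.
That gives 2 matching atoms.

2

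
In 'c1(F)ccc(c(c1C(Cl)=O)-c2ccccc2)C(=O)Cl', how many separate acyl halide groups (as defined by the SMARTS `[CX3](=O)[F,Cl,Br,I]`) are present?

[CX3](=O)[F,Cl,Br,I] is the SMARTS for an acyl halide: a carbonyl carbon bonded to a halogen.
The molecule carries 2 separate instances of an acyl chloride (-C(=O)Cl) meeting every constraint; each maps to a distinct set of atoms, giving 2 matches.

2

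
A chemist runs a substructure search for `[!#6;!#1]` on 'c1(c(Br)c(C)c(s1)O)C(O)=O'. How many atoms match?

5

Check the 11 heavy atoms by environment: 1× s (aromatic) → match; 4× c (aromatic) → no; 3× O → match; 1× Br → match; 2× C → no.
Summing the matching environments: 1 + 3 + 1 = 5 matching atoms.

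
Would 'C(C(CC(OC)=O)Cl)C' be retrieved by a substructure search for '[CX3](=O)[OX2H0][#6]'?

Yes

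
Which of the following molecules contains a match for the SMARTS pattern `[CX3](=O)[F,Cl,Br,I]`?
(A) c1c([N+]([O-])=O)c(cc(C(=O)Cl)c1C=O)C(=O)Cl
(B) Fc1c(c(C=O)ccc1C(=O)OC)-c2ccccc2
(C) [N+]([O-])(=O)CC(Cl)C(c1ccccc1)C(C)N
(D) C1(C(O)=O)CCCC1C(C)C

A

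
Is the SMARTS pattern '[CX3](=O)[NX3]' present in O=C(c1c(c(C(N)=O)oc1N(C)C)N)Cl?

Yes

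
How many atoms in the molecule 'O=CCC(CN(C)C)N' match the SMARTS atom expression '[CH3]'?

Check the 9 heavy atoms by environment: 2× C (H2) → no; 2× C (H1) → no; 1× N (H0) → no; 2× C (H3) → match; 1× N (H2) → no; 1× O (H0) → no.
That gives 2 matching atoms.

2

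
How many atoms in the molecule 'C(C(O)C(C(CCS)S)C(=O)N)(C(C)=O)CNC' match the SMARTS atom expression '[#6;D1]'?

Check the 18 heavy atoms by environment: 3× C (D2) → no; 6× C (D3) → no; 2× S (D1) → no; 1× N (D2) → no; 2× C (D1) → match; 3× O (D1) → no; 1× N (D1) → no.
That gives 2 matching atoms.

2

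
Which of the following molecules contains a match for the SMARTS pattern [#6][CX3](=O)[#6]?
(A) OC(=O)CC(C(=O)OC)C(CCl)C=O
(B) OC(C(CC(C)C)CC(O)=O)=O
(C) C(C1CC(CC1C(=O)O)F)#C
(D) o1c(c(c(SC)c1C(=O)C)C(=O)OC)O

D

[#6][CX3](=O)[#6] describes a carbonyl carbon (no H) flanked by two carbons (a ketone).
(A) has an aldehyde (-CHO) but the carbonyl carbon has H1, so it is not flanked by two carbons.
(B) has a carboxylic acid group (-C(=O)OH) but one neighbour of the carbonyl carbon is O, not C.
(C) has a carboxylic acid group (-C(=O)OH) but one neighbour of the carbonyl carbon is O, not C.
(D) contains an acetyl/ketone group (-C(=O)CH3), which satisfies every atom and bond constraint.
So the answer is (D).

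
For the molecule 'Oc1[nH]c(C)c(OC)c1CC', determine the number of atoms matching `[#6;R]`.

4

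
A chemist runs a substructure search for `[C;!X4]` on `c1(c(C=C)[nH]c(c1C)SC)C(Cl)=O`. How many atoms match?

The query [C;!X4] means: aliphatic carbon that does not have four total connections.
Check the 13 heavy atoms by environment: 1× n (aromatic, X3) → no; 4× c (aromatic, X3) → no; 3× C (X3) → match; 1× O (X1) → no; 1× Cl (X1) → no; 2× C (X4) → no; 1× S (X2) → no.
That gives 3 matching atoms.

3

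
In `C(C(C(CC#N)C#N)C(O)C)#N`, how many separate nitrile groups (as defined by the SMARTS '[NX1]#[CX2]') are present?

3

[NX1]#[CX2] is the SMARTS for a nitrile: a nitrogen triple-bonded to a two-connected carbon.
The molecule carries 3 separate instances of a nitrile (-C#N) meeting every constraint; each maps to a distinct set of atoms, giving 3 matches.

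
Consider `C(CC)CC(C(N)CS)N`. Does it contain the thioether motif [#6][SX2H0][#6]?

The pattern [#6][SX2H0][#6] describes an aliphatic sulfur bridging two carbons with no H on the sulfur — a thioether.
The closest candidate here is a thiol (-SH), but the sulfur has H1, not H0 bridging two carbons. No other fragment satisfies the full query, so there is no match.

No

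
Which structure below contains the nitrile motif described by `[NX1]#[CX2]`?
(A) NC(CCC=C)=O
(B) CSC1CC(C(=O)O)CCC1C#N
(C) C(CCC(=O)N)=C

[NX1]#[CX2] describes a nitrogen triple-bonded to a two-connected carbon (a nitrile).
(A) has a primary amide (-C(=O)NH2) but the nitrogen is NX3, not NX1.
(B) contains a nitrile (-C#N), which satisfies every atom and bond constraint.
(C) has a primary amide (-C(=O)NH2) but the nitrogen is NX3, not NX1.
So the answer is (B).

B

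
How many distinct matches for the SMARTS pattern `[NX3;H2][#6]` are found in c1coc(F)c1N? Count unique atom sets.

[NX3;H2][#6] is the SMARTS for a primary amine: a trivalent nitrogen with two H attached to carbon.
Exactly one fragment in the molecule meets all constraints, giving 1 match.

1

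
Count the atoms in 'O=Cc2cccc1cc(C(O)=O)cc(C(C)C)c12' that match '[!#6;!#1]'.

3

The query [!#6;!#1] means: not carbon and not hydrogen — any heteroatom.
Check the 18 heavy atoms by environment: 10× c (aromatic) → no; 5× C → no; 3× O → match.
That gives 3 matching atoms.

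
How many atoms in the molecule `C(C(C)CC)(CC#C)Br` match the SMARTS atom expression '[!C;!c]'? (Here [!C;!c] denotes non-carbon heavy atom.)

1

The query [!C;!c] means: neither aliphatic nor aromatic carbon — same as [!#6].
Check the 9 heavy atoms by environment: 8× C → no; 1× Br → match.
That gives 1 matching atom.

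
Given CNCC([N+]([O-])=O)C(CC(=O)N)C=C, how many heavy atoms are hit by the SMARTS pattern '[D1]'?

6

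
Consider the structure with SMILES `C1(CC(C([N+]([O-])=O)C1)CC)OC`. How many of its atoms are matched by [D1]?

Check the 12 heavy atoms by environment: 3× C (D2) → no; 3× C (D3) → no; 1× N (charge +1, D3) → no; 1× O (charge -1, D1) → match; 1× O (D1) → match; 1× O (D2) → no; 2× C (D1) → match.
Summing the matching environments: 1 + 1 + 2 = 4 matching atoms.

4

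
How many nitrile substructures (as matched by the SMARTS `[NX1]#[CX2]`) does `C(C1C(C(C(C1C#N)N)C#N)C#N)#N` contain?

[NX1]#[CX2] is the SMARTS for a nitrile: a nitrogen triple-bonded to a two-connected carbon.
The molecule carries 4 separate instances of a nitrile (-C#N) meeting every constraint; each maps to a distinct set of atoms, giving 4 matches.

4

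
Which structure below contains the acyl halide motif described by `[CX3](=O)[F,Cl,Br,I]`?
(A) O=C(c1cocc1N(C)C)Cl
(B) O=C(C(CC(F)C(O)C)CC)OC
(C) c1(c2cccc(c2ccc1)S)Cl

[CX3](=O)[F,Cl,Br,I] describes a carbonyl carbon bonded to a halogen (an acyl halide).
(A) contains an acyl chloride (-C(=O)Cl), which satisfies every atom and bond constraint.
(B) has a methyl-ester group (-C(=O)OCH3) but the carbonyl is bonded to -O-C, not to a halogen.
(C) has a chloro substituent but the Cl is not on a carbonyl carbon.
So the answer is (A).

A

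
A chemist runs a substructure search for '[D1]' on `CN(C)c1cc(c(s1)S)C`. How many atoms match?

The query [D1] means: atom with exactly one heavy-atom neighbour (degree 1).
Check the 10 heavy atoms by environment: 1× s (aromatic, D2) → no; 3× c (aromatic, D3) → no; 1× c (aromatic, D2) → no; 1× S (D1) → match; 3× C (D1) → match; 1× N (D3) → no.
Summing the matching environments: 1 + 3 = 4 matching atoms.

4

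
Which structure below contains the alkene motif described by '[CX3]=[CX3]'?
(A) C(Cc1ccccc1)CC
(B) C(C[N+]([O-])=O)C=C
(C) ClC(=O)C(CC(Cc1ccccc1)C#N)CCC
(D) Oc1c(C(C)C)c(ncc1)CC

B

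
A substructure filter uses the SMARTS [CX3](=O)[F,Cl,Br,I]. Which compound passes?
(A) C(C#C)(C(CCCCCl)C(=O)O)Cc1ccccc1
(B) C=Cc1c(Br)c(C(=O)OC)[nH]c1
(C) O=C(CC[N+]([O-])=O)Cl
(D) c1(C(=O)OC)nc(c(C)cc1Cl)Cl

[CX3](=O)[F,Cl,Br,I] describes a carbonyl carbon bonded to a halogen (an acyl halide).
(A) has a carboxylic acid group (-C(=O)OH) but the carbonyl is bonded to -OH, not to a halogen.
(B) has a methyl-ester group (-C(=O)OCH3) but the carbonyl is bonded to -O-C, not to a halogen.
(C) contains an acyl chloride (-C(=O)Cl), which satisfies every atom and bond constraint.
(D) has a methyl-ester group (-C(=O)OCH3) but the carbonyl is bonded to -O-C, not to a halogen.
So the answer is (C).

C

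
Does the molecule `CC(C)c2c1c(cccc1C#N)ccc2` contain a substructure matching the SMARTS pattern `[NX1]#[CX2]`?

Yes

The pattern [NX1]#[CX2] describes a nitrogen triple-bonded to a two-connected carbon — a nitrile.
The molecule carries a nitrile (-C#N), whose atoms satisfy every constraint of the query, so the pattern matches.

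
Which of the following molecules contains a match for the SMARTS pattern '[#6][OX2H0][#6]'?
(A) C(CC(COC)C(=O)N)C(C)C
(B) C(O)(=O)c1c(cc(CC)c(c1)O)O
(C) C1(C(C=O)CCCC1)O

[#6][OX2H0][#6] describes an aliphatic oxygen bridging two carbons with no H on the oxygen (an ether).
(A) contains a methoxy ether (-OCH3), which satisfies every atom and bond constraint.
(B) has a hydroxyl group (-OH) but the oxygen has H1, not H0 bridging two carbons.
(C) has a hydroxyl group (-OH) but the oxygen has H1, not H0 bridging two carbons.
So the answer is (A).

A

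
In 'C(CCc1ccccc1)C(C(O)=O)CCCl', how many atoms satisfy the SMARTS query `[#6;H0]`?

The query [#6;H0] means: any carbon with no attached hydrogen.
Check the 16 heavy atoms by environment: 5× C (H2) → no; 1× C (H1) → no; 1× C (H0) → match; 1× O (H0) → no; 1× O (H1) → no; 1× Cl (H0) → no; 1× c (aromatic, H0) → match; 5× c (aromatic, H1) → no.
Summing the matching environments: 1 + 1 = 2 matching atoms.

2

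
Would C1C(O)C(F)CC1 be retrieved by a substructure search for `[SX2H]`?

The pattern [SX2H] describes an aliphatic sulfur with two connections, one being H — a thiol.
The closest candidate here is a hydroxyl group (-OH), but it is an -OH, not an -SH. No other fragment satisfies the full query, so there is no match.

No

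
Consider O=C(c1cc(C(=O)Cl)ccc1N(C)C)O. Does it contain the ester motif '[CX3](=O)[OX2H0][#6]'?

No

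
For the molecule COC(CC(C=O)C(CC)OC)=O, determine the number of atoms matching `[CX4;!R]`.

7

Check the 13 heavy atoms by environment: 7× C (X4, acyclic) → match; 2× O (X2, acyclic) → no; 2× C (X3, acyclic) → no; 2× O (X1, acyclic) → no.
That gives 7 matching atoms.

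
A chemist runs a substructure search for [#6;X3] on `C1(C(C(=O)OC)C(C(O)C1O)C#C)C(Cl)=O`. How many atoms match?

The query [#6;X3] means: any carbon (aromatic or not) with three total connections.
Check the 16 heavy atoms by environment: 6× C (X4) → no; 2× C (X3) → match; 2× O (X1) → no; 1× Cl (X1) → no; 3× O (X2) → no; 2× C (X2) → no.
That gives 2 matching atoms.

2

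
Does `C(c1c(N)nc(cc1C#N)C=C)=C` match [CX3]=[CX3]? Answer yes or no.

The pattern [CX3]=[CX3] describes a non-aromatic C=C double bond between two sp2 carbons — an alkene.
The molecule carries a vinyl group (-CH=CH2), whose atoms satisfy every constraint of the query, so the pattern matches.

Yes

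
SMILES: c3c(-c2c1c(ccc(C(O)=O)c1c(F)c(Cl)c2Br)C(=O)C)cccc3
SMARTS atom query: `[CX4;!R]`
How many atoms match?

1

The query [CX4;!R] means: aliphatic carbon with four total connections, not in a ring.
Check the 25 heavy atoms by environment: 16× c (aromatic, X3, in 6-ring) → no; 2× C (X3, acyclic) → no; 2× O (X1, acyclic) → no; 1× O (X2, acyclic) → no; 1× Br (X1, acyclic) → no; 1× F (X1, acyclic) → no; 1× C (X4, acyclic) → match; 1× Cl (X1, acyclic) → no.
That gives 1 matching atom.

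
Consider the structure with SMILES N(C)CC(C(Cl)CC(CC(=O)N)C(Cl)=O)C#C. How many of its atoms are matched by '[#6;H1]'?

4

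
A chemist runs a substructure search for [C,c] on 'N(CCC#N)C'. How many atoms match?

The query [C,c] means: comma = OR; matches aliphatic or aromatic carbon — same as #6.
Check the 6 heavy atoms by environment: 4× C → match; 2× N → no.
That gives 4 matching atoms.

4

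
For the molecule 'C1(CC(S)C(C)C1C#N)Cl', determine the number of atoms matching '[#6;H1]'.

4

The query [#6;H1] means: any carbon bearing exactly one hydrogen.
Check the 10 heavy atoms by environment: 4× C (H1) → match; 1× C (H2) → no; 1× C (H0) → no; 1× N (H0) → no; 1× S (H1) → no; 1× C (H3) → no; 1× Cl (H0) → no.
That gives 4 matching atoms.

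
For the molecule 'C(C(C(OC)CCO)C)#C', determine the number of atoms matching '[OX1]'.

0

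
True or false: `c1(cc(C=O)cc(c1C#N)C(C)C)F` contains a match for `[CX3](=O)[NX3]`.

The pattern [CX3](=O)[NX3] describes a carbonyl carbon bonded to a trivalent nitrogen — an amide.
The closest candidate here is a nitrile (-C#N), but the nitrile N is NX1 (triple-bonded), not NX3. No other fragment satisfies the full query, so there is no match.

False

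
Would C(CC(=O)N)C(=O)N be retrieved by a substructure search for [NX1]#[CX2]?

No

The pattern [NX1]#[CX2] describes a nitrogen triple-bonded to a two-connected carbon — a nitrile.
The closest candidate here is a primary amide (-C(=O)NH2), but the nitrogen is NX3, not NX1. No other fragment satisfies the full query, so there is no match.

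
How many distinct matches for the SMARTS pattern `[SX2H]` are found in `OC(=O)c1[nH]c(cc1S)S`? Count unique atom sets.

[SX2H] is the SMARTS for a thiol: an aliphatic sulfur with two connections, one being H.
The molecule carries 2 separate instances of a thiol (-SH) meeting every constraint; each maps to a distinct set of atoms, giving 2 matches.

2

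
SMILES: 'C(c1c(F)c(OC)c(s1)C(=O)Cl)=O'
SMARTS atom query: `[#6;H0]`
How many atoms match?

The query [#6;H0] means: any carbon with no attached hydrogen.
Check the 13 heavy atoms by environment: 1× s (aromatic, H0) → no; 4× c (aromatic, H0) → match; 3× O (H0) → no; 1× C (H3) → no; 1× C (H1) → no; 1× F (H0) → no; 1× C (H0) → match; 1× Cl (H0) → no.
Summing the matching environments: 4 + 1 = 5 matching atoms.

5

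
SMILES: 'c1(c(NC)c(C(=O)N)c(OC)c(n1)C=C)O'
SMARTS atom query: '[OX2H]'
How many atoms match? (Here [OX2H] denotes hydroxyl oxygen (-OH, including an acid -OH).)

1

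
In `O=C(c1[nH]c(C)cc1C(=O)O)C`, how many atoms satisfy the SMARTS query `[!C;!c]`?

4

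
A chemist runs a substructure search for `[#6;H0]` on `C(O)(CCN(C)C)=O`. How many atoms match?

The query [#6;H0] means: any carbon with no attached hydrogen.
Check the 8 heavy atoms by environment: 2× C (H2) → no; 1× N (H0) → no; 2× C (H3) → no; 1× C (H0) → match; 1× O (H0) → no; 1× O (H1) → no.
That gives 1 matching atom.

1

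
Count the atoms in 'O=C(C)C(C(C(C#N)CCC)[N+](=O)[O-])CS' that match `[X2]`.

2

The query [X2] means: any atom with exactly two total connections (bonds + H).
Check the 16 heavy atoms by environment: 8× C (X4) → no; 1× N (charge +1, X3) → no; 1× O (charge -1, X1) → no; 2× O (X1) → no; 1× C (X3) → no; 1× S (X2) → match; 1× C (X2) → match; 1× N (X1) → no.
Summing the matching environments: 1 + 1 = 2 matching atoms.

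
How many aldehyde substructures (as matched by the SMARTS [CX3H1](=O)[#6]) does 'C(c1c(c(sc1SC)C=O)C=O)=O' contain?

3

[CX3H1](=O)[#6] is the SMARTS for an aldehyde: an sp2 carbon with one H, double-bonded to O and single-bonded to carbon.
The molecule carries 3 separate instances of an aldehyde (-CHO) meeting every constraint; each maps to a distinct set of atoms, giving 3 matches.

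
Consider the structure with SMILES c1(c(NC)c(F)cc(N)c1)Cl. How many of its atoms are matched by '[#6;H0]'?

4

The query [#6;H0] means: any carbon with no attached hydrogen.
Check the 11 heavy atoms by environment: 4× c (aromatic, H0) → match; 2× c (aromatic, H1) → no; 1× F (H0) → no; 1× N (H2) → no; 1× N (H1) → no; 1× C (H3) → no; 1× Cl (H0) → no.
That gives 4 matching atoms.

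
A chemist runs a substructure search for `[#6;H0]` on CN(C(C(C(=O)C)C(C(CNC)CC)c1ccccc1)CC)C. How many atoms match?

2

The query [#6;H0] means: any carbon with no attached hydrogen.
Check the 23 heavy atoms by environment: 3× C (H2) → no; 4× C (H1) → no; 1× N (H0) → no; 6× C (H3) → no; 1× N (H1) → no; 1× c (aromatic, H0) → match; 5× c (aromatic, H1) → no; 1× C (H0) → match; 1× O (H0) → no.
Summing the matching environments: 1 + 1 = 2 matching atoms.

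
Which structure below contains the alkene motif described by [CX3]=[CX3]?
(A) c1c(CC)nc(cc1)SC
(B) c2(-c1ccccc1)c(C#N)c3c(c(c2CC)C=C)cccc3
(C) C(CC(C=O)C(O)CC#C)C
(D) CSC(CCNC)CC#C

B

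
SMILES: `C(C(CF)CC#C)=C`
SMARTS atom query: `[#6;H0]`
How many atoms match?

1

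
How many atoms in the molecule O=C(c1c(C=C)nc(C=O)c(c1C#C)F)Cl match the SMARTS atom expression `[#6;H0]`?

7

The query [#6;H0] means: any carbon with no attached hydrogen.
Check the 16 heavy atoms by environment: 1× n (aromatic, H0) → no; 5× c (aromatic, H0) → match; 3× C (H1) → no; 2× O (H0) → no; 2× C (H0) → match; 1× F (H0) → no; 1× C (H2) → no; 1× Cl (H0) → no.
Summing the matching environments: 5 + 2 = 7 matching atoms.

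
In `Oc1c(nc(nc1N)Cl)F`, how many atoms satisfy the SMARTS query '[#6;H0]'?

The query [#6;H0] means: any carbon with no attached hydrogen.
Check the 10 heavy atoms by environment: 2× n (aromatic, H0) → no; 4× c (aromatic, H0) → match; 1× Cl (H0) → no; 1× N (H2) → no; 1× O (H1) → no; 1× F (H0) → no.
That gives 4 matching atoms.

4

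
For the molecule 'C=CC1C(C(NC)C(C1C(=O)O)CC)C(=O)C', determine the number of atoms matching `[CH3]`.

The query [CH3] means: aliphatic carbon with exactly three hydrogens.
Check the 17 heavy atoms by environment: 6× C (H1) → no; 2× C (H2) → no; 1× N (H1) → no; 3× C (H3) → match; 2× C (H0) → no; 2× O (H0) → no; 1× O (H1) → no.
That gives 3 matching atoms.

3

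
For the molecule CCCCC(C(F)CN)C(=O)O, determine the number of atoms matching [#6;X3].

The query [#6;X3] means: any carbon (aromatic or not) with three total connections.
Check the 12 heavy atoms by environment: 7× C (X4) → no; 1× N (X3) → no; 1× C (X3) → match; 1× O (X1) → no; 1× O (X2) → no; 1× F (X1) → no.
That gives 1 matching atom.

1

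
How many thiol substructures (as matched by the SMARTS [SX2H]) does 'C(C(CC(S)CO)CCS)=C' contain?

2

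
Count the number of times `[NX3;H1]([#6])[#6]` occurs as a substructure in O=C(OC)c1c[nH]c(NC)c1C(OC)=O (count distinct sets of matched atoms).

1

[NX3;H1]([#6])[#6] is the SMARTS for a secondary amine: a trivalent nitrogen with one H, bonded to two carbons.
Exactly one fragment in the molecule meets all constraints, giving 1 match.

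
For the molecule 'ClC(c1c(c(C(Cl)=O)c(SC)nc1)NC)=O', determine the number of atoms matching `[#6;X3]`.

7

The query [#6;X3] means: any carbon (aromatic or not) with three total connections.
Check the 16 heavy atoms by environment: 1× n (aromatic, X2) → no; 5× c (aromatic, X3) → match; 2× C (X3) → match; 2× O (X1) → no; 2× Cl (X1) → no; 1× S (X2) → no; 2× C (X4) → no; 1× N (X3) → no.
Summing the matching environments: 5 + 2 = 7 matching atoms.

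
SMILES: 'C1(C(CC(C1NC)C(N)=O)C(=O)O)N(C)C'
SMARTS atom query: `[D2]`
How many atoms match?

2

The query [D2] means: atom with exactly two heavy-atom neighbours.
Check the 16 heavy atoms by environment: 6× C (D3) → no; 1× C (D2) → match; 3× O (D1) → no; 1× N (D1) → no; 1× N (D3) → no; 3× C (D1) → no; 1× N (D2) → match.
Summing the matching environments: 1 + 1 = 2 matching atoms.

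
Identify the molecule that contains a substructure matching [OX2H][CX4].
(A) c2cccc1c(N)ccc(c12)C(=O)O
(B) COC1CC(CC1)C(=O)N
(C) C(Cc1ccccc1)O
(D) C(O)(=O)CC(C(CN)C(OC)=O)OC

C

[OX2H][CX4] describes a hydroxyl oxygen bound to an sp3 (X4) carbon (an aliphatic alcohol).
(A) has a carboxylic acid group (-C(=O)OH) but the -OH is on a CX3 carbonyl carbon, not a CX4 carbon.
(B) has a methoxy ether (-OCH3) but the oxygen has H0 (ether), not H1.
(C) contains a hydroxyl group (-OH), which satisfies every atom and bond constraint.
(D) has a methoxy ether (-OCH3) but the oxygen has H0 (ether), not H1.
So the answer is (C).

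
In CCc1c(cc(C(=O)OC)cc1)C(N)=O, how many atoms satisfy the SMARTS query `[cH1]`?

3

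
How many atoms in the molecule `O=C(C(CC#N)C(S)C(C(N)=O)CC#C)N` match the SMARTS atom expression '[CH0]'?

The query [CH0] means: aliphatic carbon with no attached hydrogen.
Check the 16 heavy atoms by environment: 2× C (H2) → no; 4× C (H1) → no; 1× S (H1) → no; 4× C (H0) → match; 2× O (H0) → no; 2× N (H2) → no; 1× N (H0) → no.
That gives 4 matching atoms.

4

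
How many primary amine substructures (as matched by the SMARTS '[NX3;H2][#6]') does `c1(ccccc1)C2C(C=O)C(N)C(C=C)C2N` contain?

2

[NX3;H2][#6] is the SMARTS for a primary amine: a trivalent nitrogen with two H attached to carbon.
The molecule carries 2 separate instances of a primary amino group (-NH2) meeting every constraint; each maps to a distinct set of atoms, giving 2 matches.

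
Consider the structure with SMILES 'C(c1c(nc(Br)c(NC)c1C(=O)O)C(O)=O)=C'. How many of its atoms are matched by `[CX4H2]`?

0

The query [CX4H2] means: sp3 carbon (X4) with exactly two hydrogens.
Check the 17 heavy atoms by environment: 1× n (aromatic, H0, X2) → no; 5× c (aromatic, H0, X3) → no; 2× C (H0, X3) → no; 2× O (H0, X1) → no; 2× O (H1, X2) → no; 1× Br (H0, X1) → no; 1× C (H1, X3) → no; 1× C (H2, X3) → no; 1× N (H1, X3) → no; 1× C (H3, X4) → no.
No environment satisfies the query, so 0 matching atoms.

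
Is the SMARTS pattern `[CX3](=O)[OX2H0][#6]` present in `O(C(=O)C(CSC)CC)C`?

The pattern [CX3](=O)[OX2H0][#6] describes a carbonyl carbon bonded to an oxygen that is itself bonded to carbon (no H on that O) — an ester.
The molecule carries a methyl-ester group (-C(=O)OCH3), whose atoms satisfy every constraint of the query, so the pattern matches.

Yes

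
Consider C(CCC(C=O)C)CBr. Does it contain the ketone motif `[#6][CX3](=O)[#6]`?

The pattern [#6][CX3](=O)[#6] describes a carbonyl carbon (no H) flanked by two carbons — a ketone.
The closest candidate here is an aldehyde (-CHO), but the carbonyl carbon has H1, so it is not flanked by two carbons. No other fragment satisfies the full query, so there is no match.

No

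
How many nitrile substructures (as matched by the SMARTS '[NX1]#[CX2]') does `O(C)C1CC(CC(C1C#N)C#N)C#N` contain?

[NX1]#[CX2] is the SMARTS for a nitrile: a nitrogen triple-bonded to a two-connected carbon.
The molecule carries 3 separate instances of a nitrile (-C#N) meeting every constraint; each maps to a distinct set of atoms, giving 3 matches.

3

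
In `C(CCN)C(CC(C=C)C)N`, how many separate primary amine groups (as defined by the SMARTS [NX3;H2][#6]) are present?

2

[NX3;H2][#6] is the SMARTS for a primary amine: a trivalent nitrogen with two H attached to carbon.
The molecule carries 2 separate instances of a primary amino group (-NH2) meeting every constraint; each maps to a distinct set of atoms, giving 2 matches.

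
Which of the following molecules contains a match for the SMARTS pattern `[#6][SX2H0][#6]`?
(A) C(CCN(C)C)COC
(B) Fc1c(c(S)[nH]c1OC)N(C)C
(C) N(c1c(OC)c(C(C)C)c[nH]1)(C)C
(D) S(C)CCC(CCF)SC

[#6][SX2H0][#6] describes an aliphatic sulfur bridging two carbons with no H on the sulfur (a thioether).
(A) has a methoxy ether (-OCH3) but the bridging atom is O, not S.
(B) has a thiol (-SH) but the sulfur has H1, not H0 bridging two carbons.
(C) has a methoxy ether (-OCH3) but the bridging atom is O, not S.
(D) contains a methylthio ether (-SCH3), which satisfies every atom and bond constraint.
So the answer is (D).

D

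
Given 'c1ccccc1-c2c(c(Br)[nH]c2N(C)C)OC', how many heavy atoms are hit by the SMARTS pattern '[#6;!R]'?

The query [#6;!R] means: carbon not in any ring.
Check the 17 heavy atoms by environment: 1× n (aromatic, in 5-ring) → no; 4× c (aromatic, in 5-ring) → no; 6× c (aromatic, in 6-ring) → no; 1× O (acyclic) → no; 3× C (acyclic) → match; 1× N (acyclic) → no; 1× Br (acyclic) → no.
That gives 3 matching atoms.

3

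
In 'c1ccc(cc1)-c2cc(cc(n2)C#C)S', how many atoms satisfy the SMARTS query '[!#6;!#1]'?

Check the 15 heavy atoms by environment: 1× n (aromatic) → match; 11× c (aromatic) → no; 2× C → no; 1× S → match.
Summing the matching environments: 1 + 1 = 2 matching atoms.

2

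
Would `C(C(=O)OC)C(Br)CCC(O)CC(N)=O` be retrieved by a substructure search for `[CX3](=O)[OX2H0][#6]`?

The pattern [CX3](=O)[OX2H0][#6] describes a carbonyl carbon bonded to an oxygen that is itself bonded to carbon (no H on that O) — an ester.
The molecule carries a methyl-ester group (-C(=O)OCH3), whose atoms satisfy every constraint of the query, so the pattern matches.

Yes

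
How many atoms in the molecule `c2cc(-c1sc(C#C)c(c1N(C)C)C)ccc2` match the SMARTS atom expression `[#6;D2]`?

The query [#6;D2] means: any carbon bonded to exactly two heavy atoms.
Check the 17 heavy atoms by environment: 1× s (aromatic, D2) → no; 5× c (aromatic, D3) → no; 4× C (D1) → no; 5× c (aromatic, D2) → match; 1× N (D3) → no; 1× C (D2) → match.
Summing the matching environments: 5 + 1 = 6 matching atoms.

6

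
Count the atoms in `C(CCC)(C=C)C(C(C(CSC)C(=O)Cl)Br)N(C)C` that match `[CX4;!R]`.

11

The query [CX4;!R] means: aliphatic carbon with four total connections, not in a ring.
Check the 19 heavy atoms by environment: 11× C (X4, acyclic) → match; 3× C (X3, acyclic) → no; 1× O (X1, acyclic) → no; 1× Cl (X1, acyclic) → no; 1× N (X3, acyclic) → no; 1× S (X2, acyclic) → no; 1× Br (X1, acyclic) → no.
That gives 11 matching atoms.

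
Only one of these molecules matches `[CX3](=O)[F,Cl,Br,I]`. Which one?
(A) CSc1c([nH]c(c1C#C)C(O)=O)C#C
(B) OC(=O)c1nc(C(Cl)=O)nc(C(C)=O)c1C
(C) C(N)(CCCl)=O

[CX3](=O)[F,Cl,Br,I] describes a carbonyl carbon bonded to a halogen (an acyl halide).
(A) has a carboxylic acid group (-C(=O)OH) but the carbonyl is bonded to -OH, not to a halogen.
(B) contains an acyl chloride (-C(=O)Cl), which satisfies every atom and bond constraint.
(C) has a chloro substituent but the Cl is not on a carbonyl carbon.
So the answer is (B).

B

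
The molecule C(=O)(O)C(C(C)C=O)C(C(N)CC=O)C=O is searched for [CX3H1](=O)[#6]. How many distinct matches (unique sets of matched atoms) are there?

[CX3H1](=O)[#6] is the SMARTS for an aldehyde: an sp2 carbon with one H, double-bonded to O and single-bonded to carbon.
The molecule carries 3 separate instances of an aldehyde (-CHO) meeting every constraint; each maps to a distinct set of atoms, giving 3 matches.

3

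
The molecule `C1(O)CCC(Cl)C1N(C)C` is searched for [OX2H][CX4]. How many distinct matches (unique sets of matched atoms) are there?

1

[OX2H][CX4] is the SMARTS for an aliphatic alcohol: a hydroxyl oxygen bound to an sp3 (X4) carbon.
Exactly one fragment in the molecule meets all constraints, giving 1 match.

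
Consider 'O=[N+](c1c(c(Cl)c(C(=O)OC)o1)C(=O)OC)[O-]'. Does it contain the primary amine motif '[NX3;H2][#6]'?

No

The pattern [NX3;H2][#6] describes a trivalent nitrogen with two H attached to carbon — a primary amine.
The closest candidate here is a nitro group (-[N+](=O)[O-]), but the nitrogen is [N+] with no H, not NX3H2. No other fragment satisfies the full query, so there is no match.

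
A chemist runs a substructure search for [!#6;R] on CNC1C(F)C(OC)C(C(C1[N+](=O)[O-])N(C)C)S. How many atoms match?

The query [!#6;R] means: non-carbon atom that is part of a ring.
Check the 18 heavy atoms by environment: 6× C (in 6-ring) → no; 2× O (acyclic) → no; 4× C (acyclic) → no; 2× N (acyclic) → no; 1× N (charge +1, acyclic) → no; 1× O (charge -1, acyclic) → no; 1× S (acyclic) → no; 1× F (acyclic) → no.
No environment satisfies the query, so 0 matching atoms.

0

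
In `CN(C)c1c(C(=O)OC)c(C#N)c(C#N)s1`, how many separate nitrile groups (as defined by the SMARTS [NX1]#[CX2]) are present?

[NX1]#[CX2] is the SMARTS for a nitrile: a nitrogen triple-bonded to a two-connected carbon.
The molecule carries 2 separate instances of a nitrile (-C#N) meeting every constraint; each maps to a distinct set of atoms, giving 2 matches.

2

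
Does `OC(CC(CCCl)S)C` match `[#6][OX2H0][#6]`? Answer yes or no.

The pattern [#6][OX2H0][#6] describes an aliphatic oxygen bridging two carbons with no H on the oxygen — an ether.
The closest candidate here is a hydroxyl group (-OH), but the oxygen has H1, not H0 bridging two carbons. No other fragment satisfies the full query, so there is no match.

No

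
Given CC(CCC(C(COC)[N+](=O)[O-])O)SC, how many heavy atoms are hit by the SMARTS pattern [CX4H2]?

3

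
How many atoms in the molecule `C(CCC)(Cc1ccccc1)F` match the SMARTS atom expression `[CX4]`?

Check the 12 heavy atoms by environment: 5× C (X4) → match; 6× c (aromatic, X3) → no; 1× F (X1) → no.
That gives 5 matching atoms.

5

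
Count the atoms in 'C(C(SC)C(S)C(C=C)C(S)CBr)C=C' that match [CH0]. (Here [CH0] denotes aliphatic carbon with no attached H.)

0

The query [CH0] means: aliphatic carbon with no attached hydrogen.
Check the 15 heavy atoms by environment: 4× C (H2) → no; 6× C (H1) → no; 1× S (H0) → no; 1× C (H3) → no; 2× S (H1) → no; 1× Br (H0) → no.
No environment satisfies the query, so 0 matching atoms.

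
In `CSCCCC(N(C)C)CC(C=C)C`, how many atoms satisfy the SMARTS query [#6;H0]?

0

The query [#6;H0] means: any carbon with no attached hydrogen.
Check the 14 heavy atoms by environment: 5× C (H2) → no; 3× C (H1) → no; 4× C (H3) → no; 1× S (H0) → no; 1× N (H0) → no.
No environment satisfies the query, so 0 matching atoms.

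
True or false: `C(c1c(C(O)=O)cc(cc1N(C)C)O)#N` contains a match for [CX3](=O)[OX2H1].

The pattern [CX3](=O)[OX2H1] describes an sp2 carbon double-bonded to O and single-bonded to an -OH oxygen — a carboxylic acid.
The molecule carries a carboxylic acid group (-C(=O)OH), whose atoms satisfy every constraint of the query, so the pattern matches.

True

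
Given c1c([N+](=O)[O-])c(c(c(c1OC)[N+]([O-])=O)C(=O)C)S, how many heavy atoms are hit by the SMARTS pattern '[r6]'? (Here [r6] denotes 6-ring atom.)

The query [r6] means: r6 matches atoms in a six-membered ring.
Check the 18 heavy atoms by environment: 6× c (aromatic, in 6-ring) → match; 2× N (charge +1, acyclic) → no; 2× O (charge -1, acyclic) → no; 4× O (acyclic) → no; 3× C (acyclic) → no; 1× S (acyclic) → no.
That gives 6 matching atoms.

6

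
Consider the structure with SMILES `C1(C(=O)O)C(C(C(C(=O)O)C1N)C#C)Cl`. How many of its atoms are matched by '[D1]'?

The query [D1] means: atom with exactly one heavy-atom neighbour (degree 1).
Check the 15 heavy atoms by environment: 7× C (D3) → no; 4× O (D1) → match; 1× N (D1) → match; 1× C (D2) → no; 1× C (D1) → match; 1× Cl (D1) → match.
Summing the matching environments: 4 + 1 + 1 + 1 = 7 matching atoms.

7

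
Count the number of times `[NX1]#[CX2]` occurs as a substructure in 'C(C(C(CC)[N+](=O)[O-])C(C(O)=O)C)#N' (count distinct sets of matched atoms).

[NX1]#[CX2] is the SMARTS for a nitrile: a nitrogen triple-bonded to a two-connected carbon.
Exactly one fragment in the molecule meets all constraints, giving 1 match.

1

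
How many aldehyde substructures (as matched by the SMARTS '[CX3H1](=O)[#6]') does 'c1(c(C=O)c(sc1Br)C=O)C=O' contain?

[CX3H1](=O)[#6] is the SMARTS for an aldehyde: an sp2 carbon with one H, double-bonded to O and single-bonded to carbon.
The molecule carries 3 separate instances of an aldehyde (-CHO) meeting every constraint; each maps to a distinct set of atoms, giving 3 matches.

3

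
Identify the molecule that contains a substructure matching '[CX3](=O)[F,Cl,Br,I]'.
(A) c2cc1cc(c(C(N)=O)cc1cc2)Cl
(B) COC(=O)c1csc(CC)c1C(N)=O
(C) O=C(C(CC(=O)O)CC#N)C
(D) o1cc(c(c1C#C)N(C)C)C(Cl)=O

D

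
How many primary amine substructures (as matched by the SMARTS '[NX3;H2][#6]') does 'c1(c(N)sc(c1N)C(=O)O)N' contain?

3

[NX3;H2][#6] is the SMARTS for a primary amine: a trivalent nitrogen with two H attached to carbon.
The molecule carries 3 separate instances of a primary amino group (-NH2) meeting every constraint; each maps to a distinct set of atoms, giving 3 matches.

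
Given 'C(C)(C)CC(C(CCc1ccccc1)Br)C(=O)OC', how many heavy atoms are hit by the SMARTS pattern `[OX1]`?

1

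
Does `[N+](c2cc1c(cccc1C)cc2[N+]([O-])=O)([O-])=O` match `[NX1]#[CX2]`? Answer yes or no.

The pattern [NX1]#[CX2] describes a nitrogen triple-bonded to a two-connected carbon — a nitrile.
The closest candidate here is a nitro group (-[N+](=O)[O-]), but there is no C#N triple bond. No other fragment satisfies the full query, so there is no match.

No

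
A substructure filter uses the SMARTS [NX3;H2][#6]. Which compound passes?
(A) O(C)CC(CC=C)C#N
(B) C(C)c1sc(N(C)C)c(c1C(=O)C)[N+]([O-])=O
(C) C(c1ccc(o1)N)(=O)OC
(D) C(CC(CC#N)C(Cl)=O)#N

C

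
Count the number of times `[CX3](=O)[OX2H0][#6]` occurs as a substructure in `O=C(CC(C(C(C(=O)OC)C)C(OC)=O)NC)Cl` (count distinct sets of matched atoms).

2

[CX3](=O)[OX2H0][#6] is the SMARTS for an ester: a carbonyl carbon bonded to an oxygen that is itself bonded to carbon (no H on that O).
The molecule carries 2 separate instances of a methyl-ester group (-C(=O)OCH3) meeting every constraint; each maps to a distinct set of atoms, giving 2 matches.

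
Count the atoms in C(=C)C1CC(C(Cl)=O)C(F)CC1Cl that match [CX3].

3

The query [CX3] means: C with X3: aliphatic carbon with exactly 3 total connections.
Check the 13 heavy atoms by environment: 6× C (X4) → no; 1× F (X1) → no; 2× Cl (X1) → no; 3× C (X3) → match; 1× O (X1) → no.
That gives 3 matching atoms.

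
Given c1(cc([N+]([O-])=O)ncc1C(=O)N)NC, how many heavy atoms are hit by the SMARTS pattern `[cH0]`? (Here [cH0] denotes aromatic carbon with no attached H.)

The query [cH0] means: aromatic carbon with no attached hydrogen (substituted or ring-fusion).
Check the 14 heavy atoms by environment: 1× n (aromatic, H0) → no; 3× c (aromatic, H0) → match; 2× c (aromatic, H1) → no; 1× N (charge +1, H0) → no; 1× O (charge -1, H0) → no; 2× O (H0) → no; 1× N (H1) → no; 1× C (H3) → no; 1× C (H0) → no; 1× N (H2) → no.
That gives 3 matching atoms.

3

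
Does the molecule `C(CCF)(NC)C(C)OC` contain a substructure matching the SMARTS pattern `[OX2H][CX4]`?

No

The pattern [OX2H][CX4] describes a hydroxyl oxygen bound to an sp3 (X4) carbon — an aliphatic alcohol.
The closest candidate here is a methoxy ether (-OCH3), but the oxygen has H0 (ether), not H1. No other fragment satisfies the full query, so there is no match.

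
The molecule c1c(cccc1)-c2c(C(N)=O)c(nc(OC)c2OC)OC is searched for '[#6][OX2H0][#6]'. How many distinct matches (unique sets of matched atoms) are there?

3

[#6][OX2H0][#6] is the SMARTS for an ether: an aliphatic oxygen bridging two carbons with no H on the oxygen.
The molecule carries 3 separate instances of a methoxy ether (-OCH3) meeting every constraint; each maps to a distinct set of atoms, giving 3 matches.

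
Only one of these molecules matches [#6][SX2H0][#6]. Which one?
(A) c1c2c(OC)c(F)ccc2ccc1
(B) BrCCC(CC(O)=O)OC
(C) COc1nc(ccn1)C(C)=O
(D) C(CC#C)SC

D

[#6][SX2H0][#6] describes an aliphatic sulfur bridging two carbons with no H on the sulfur (a thioether).
(A) has a methoxy ether (-OCH3) but the bridging atom is O, not S.
(B) has a methoxy ether (-OCH3) but the bridging atom is O, not S.
(C) has a methoxy ether (-OCH3) but the bridging atom is O, not S.
(D) contains a methylthio ether (-SCH3), which satisfies every atom and bond constraint.
So the answer is (D).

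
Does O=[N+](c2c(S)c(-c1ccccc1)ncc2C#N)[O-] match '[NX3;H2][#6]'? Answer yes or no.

The pattern [NX3;H2][#6] describes a trivalent nitrogen with two H attached to carbon — a primary amine.
The closest candidate here is a nitrile (-C#N), but the nitrogen is NX1 (triple-bonded), not NX3 with two H. No other fragment satisfies the full query, so there is no match.

No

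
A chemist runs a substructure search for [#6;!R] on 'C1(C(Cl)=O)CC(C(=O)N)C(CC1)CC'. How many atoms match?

The query [#6;!R] means: carbon not in any ring.
Check the 14 heavy atoms by environment: 6× C (in 6-ring) → no; 4× C (acyclic) → match; 2× O (acyclic) → no; 1× Cl (acyclic) → no; 1× N (acyclic) → no.
That gives 4 matching atoms.

4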